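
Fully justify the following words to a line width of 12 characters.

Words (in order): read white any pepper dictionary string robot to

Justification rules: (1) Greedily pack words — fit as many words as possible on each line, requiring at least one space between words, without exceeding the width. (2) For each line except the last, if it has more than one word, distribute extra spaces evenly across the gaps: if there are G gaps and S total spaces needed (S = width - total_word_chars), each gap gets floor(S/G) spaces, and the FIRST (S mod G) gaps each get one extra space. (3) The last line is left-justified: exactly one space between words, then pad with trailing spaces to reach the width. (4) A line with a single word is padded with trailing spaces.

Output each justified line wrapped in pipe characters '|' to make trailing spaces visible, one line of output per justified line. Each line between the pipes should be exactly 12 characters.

Line 1: ['read', 'white'] (min_width=10, slack=2)
Line 2: ['any', 'pepper'] (min_width=10, slack=2)
Line 3: ['dictionary'] (min_width=10, slack=2)
Line 4: ['string', 'robot'] (min_width=12, slack=0)
Line 5: ['to'] (min_width=2, slack=10)

Answer: |read   white|
|any   pepper|
|dictionary  |
|string robot|
|to          |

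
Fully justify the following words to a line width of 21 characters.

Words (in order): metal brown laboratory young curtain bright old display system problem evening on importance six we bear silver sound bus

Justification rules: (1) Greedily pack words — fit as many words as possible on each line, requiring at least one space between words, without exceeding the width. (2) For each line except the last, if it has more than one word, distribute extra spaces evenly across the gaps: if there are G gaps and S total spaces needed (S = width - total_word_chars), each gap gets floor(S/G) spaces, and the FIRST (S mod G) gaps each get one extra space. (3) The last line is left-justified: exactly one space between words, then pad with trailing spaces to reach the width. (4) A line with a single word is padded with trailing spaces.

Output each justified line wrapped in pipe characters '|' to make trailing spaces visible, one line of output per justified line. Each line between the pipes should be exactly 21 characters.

Line 1: ['metal', 'brown'] (min_width=11, slack=10)
Line 2: ['laboratory', 'young'] (min_width=16, slack=5)
Line 3: ['curtain', 'bright', 'old'] (min_width=18, slack=3)
Line 4: ['display', 'system'] (min_width=14, slack=7)
Line 5: ['problem', 'evening', 'on'] (min_width=18, slack=3)
Line 6: ['importance', 'six', 'we'] (min_width=17, slack=4)
Line 7: ['bear', 'silver', 'sound', 'bus'] (min_width=21, slack=0)

Answer: |metal           brown|
|laboratory      young|
|curtain   bright  old|
|display        system|
|problem   evening  on|
|importance   six   we|
|bear silver sound bus|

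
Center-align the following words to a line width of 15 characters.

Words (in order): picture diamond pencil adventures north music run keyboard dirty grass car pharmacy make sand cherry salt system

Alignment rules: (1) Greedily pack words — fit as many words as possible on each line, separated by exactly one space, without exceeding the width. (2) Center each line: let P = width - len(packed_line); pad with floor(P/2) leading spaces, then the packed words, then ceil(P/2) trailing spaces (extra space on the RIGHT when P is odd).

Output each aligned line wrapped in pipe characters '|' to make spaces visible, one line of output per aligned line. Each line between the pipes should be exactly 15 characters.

Answer: |picture diamond|
|    pencil     |
|  adventures   |
|north music run|
|keyboard dirty |
|   grass car   |
| pharmacy make |
|  sand cherry  |
|  salt system  |

Derivation:
Line 1: ['picture', 'diamond'] (min_width=15, slack=0)
Line 2: ['pencil'] (min_width=6, slack=9)
Line 3: ['adventures'] (min_width=10, slack=5)
Line 4: ['north', 'music', 'run'] (min_width=15, slack=0)
Line 5: ['keyboard', 'dirty'] (min_width=14, slack=1)
Line 6: ['grass', 'car'] (min_width=9, slack=6)
Line 7: ['pharmacy', 'make'] (min_width=13, slack=2)
Line 8: ['sand', 'cherry'] (min_width=11, slack=4)
Line 9: ['salt', 'system'] (min_width=11, slack=4)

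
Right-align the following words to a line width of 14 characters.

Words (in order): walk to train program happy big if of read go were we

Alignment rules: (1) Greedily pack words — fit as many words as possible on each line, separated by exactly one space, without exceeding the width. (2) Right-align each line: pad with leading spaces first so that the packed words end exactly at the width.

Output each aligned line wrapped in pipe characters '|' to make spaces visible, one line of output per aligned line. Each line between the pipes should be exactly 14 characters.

Answer: | walk to train|
| program happy|
|big if of read|
|    go were we|

Derivation:
Line 1: ['walk', 'to', 'train'] (min_width=13, slack=1)
Line 2: ['program', 'happy'] (min_width=13, slack=1)
Line 3: ['big', 'if', 'of', 'read'] (min_width=14, slack=0)
Line 4: ['go', 'were', 'we'] (min_width=10, slack=4)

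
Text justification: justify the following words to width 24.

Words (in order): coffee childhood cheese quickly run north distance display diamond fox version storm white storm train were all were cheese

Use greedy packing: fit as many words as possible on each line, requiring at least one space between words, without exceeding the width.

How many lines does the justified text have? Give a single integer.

Answer: 6

Derivation:
Line 1: ['coffee', 'childhood', 'cheese'] (min_width=23, slack=1)
Line 2: ['quickly', 'run', 'north'] (min_width=17, slack=7)
Line 3: ['distance', 'display', 'diamond'] (min_width=24, slack=0)
Line 4: ['fox', 'version', 'storm', 'white'] (min_width=23, slack=1)
Line 5: ['storm', 'train', 'were', 'all'] (min_width=20, slack=4)
Line 6: ['were', 'cheese'] (min_width=11, slack=13)
Total lines: 6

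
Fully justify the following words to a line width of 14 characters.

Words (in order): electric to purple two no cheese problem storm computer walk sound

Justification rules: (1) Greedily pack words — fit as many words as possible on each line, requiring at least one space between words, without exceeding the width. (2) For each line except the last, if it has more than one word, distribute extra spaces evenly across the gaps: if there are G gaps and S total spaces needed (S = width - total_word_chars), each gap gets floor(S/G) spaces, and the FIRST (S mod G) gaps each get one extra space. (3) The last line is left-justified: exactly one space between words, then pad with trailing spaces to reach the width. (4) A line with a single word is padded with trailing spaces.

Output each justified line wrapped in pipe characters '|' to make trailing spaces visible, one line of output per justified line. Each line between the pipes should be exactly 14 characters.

Line 1: ['electric', 'to'] (min_width=11, slack=3)
Line 2: ['purple', 'two', 'no'] (min_width=13, slack=1)
Line 3: ['cheese', 'problem'] (min_width=14, slack=0)
Line 4: ['storm', 'computer'] (min_width=14, slack=0)
Line 5: ['walk', 'sound'] (min_width=10, slack=4)

Answer: |electric    to|
|purple  two no|
|cheese problem|
|storm computer|
|walk sound    |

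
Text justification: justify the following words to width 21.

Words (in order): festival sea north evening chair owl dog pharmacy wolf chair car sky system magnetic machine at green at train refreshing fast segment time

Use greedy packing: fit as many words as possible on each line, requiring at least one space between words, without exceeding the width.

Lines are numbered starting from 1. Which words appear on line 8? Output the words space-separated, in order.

Answer: segment time

Derivation:
Line 1: ['festival', 'sea', 'north'] (min_width=18, slack=3)
Line 2: ['evening', 'chair', 'owl', 'dog'] (min_width=21, slack=0)
Line 3: ['pharmacy', 'wolf', 'chair'] (min_width=19, slack=2)
Line 4: ['car', 'sky', 'system'] (min_width=14, slack=7)
Line 5: ['magnetic', 'machine', 'at'] (min_width=19, slack=2)
Line 6: ['green', 'at', 'train'] (min_width=14, slack=7)
Line 7: ['refreshing', 'fast'] (min_width=15, slack=6)
Line 8: ['segment', 'time'] (min_width=12, slack=9)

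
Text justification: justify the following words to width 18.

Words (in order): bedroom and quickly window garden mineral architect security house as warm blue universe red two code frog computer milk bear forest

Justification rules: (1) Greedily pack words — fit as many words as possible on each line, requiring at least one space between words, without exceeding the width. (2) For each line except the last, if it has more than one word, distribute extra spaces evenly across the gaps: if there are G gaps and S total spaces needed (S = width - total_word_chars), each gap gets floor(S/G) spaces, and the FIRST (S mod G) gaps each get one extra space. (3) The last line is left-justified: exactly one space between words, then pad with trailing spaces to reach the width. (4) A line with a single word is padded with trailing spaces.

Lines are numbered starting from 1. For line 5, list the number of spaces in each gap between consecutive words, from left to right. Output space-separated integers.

Line 1: ['bedroom', 'and'] (min_width=11, slack=7)
Line 2: ['quickly', 'window'] (min_width=14, slack=4)
Line 3: ['garden', 'mineral'] (min_width=14, slack=4)
Line 4: ['architect', 'security'] (min_width=18, slack=0)
Line 5: ['house', 'as', 'warm', 'blue'] (min_width=18, slack=0)
Line 6: ['universe', 'red', 'two'] (min_width=16, slack=2)
Line 7: ['code', 'frog', 'computer'] (min_width=18, slack=0)
Line 8: ['milk', 'bear', 'forest'] (min_width=16, slack=2)

Answer: 1 1 1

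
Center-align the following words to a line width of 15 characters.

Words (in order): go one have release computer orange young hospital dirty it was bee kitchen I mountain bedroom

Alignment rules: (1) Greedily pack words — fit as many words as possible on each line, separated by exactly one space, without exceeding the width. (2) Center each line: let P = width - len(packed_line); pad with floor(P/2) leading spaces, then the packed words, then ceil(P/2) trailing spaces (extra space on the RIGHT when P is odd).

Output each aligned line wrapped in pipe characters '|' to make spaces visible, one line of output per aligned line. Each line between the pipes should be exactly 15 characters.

Answer: |  go one have  |
|    release    |
|computer orange|
|young hospital |
| dirty it was  |
| bee kitchen I |
|   mountain    |
|    bedroom    |

Derivation:
Line 1: ['go', 'one', 'have'] (min_width=11, slack=4)
Line 2: ['release'] (min_width=7, slack=8)
Line 3: ['computer', 'orange'] (min_width=15, slack=0)
Line 4: ['young', 'hospital'] (min_width=14, slack=1)
Line 5: ['dirty', 'it', 'was'] (min_width=12, slack=3)
Line 6: ['bee', 'kitchen', 'I'] (min_width=13, slack=2)
Line 7: ['mountain'] (min_width=8, slack=7)
Line 8: ['bedroom'] (min_width=7, slack=8)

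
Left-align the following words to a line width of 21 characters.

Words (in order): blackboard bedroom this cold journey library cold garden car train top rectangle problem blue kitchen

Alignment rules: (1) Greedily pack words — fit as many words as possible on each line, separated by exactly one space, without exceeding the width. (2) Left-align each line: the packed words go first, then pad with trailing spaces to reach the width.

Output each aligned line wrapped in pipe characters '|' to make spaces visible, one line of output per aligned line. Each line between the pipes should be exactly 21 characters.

Answer: |blackboard bedroom   |
|this cold journey    |
|library cold garden  |
|car train top        |
|rectangle problem    |
|blue kitchen         |

Derivation:
Line 1: ['blackboard', 'bedroom'] (min_width=18, slack=3)
Line 2: ['this', 'cold', 'journey'] (min_width=17, slack=4)
Line 3: ['library', 'cold', 'garden'] (min_width=19, slack=2)
Line 4: ['car', 'train', 'top'] (min_width=13, slack=8)
Line 5: ['rectangle', 'problem'] (min_width=17, slack=4)
Line 6: ['blue', 'kitchen'] (min_width=12, slack=9)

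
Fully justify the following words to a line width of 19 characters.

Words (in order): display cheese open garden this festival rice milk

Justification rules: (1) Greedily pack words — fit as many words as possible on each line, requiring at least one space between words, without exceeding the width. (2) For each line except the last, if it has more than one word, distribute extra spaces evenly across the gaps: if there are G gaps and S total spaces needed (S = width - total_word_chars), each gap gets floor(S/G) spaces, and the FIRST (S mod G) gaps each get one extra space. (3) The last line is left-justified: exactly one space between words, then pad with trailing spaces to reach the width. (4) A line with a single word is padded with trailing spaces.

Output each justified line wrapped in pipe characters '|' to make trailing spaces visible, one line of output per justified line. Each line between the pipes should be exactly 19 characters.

Answer: |display cheese open|
|garden         this|
|festival rice milk |

Derivation:
Line 1: ['display', 'cheese', 'open'] (min_width=19, slack=0)
Line 2: ['garden', 'this'] (min_width=11, slack=8)
Line 3: ['festival', 'rice', 'milk'] (min_width=18, slack=1)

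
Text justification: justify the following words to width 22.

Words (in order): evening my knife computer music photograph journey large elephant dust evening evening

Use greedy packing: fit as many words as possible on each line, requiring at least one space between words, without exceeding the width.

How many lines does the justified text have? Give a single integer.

Answer: 5

Derivation:
Line 1: ['evening', 'my', 'knife'] (min_width=16, slack=6)
Line 2: ['computer', 'music'] (min_width=14, slack=8)
Line 3: ['photograph', 'journey'] (min_width=18, slack=4)
Line 4: ['large', 'elephant', 'dust'] (min_width=19, slack=3)
Line 5: ['evening', 'evening'] (min_width=15, slack=7)
Total lines: 5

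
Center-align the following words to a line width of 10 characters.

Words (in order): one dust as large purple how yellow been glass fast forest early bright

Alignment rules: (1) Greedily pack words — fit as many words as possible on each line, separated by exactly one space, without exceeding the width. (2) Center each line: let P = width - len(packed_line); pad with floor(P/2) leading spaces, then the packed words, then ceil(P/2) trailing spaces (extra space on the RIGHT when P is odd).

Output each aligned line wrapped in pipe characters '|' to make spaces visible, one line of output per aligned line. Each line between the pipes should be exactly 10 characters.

Answer: | one dust |
| as large |
|purple how|
|  yellow  |
|been glass|
|   fast   |
|  forest  |
|  early   |
|  bright  |

Derivation:
Line 1: ['one', 'dust'] (min_width=8, slack=2)
Line 2: ['as', 'large'] (min_width=8, slack=2)
Line 3: ['purple', 'how'] (min_width=10, slack=0)
Line 4: ['yellow'] (min_width=6, slack=4)
Line 5: ['been', 'glass'] (min_width=10, slack=0)
Line 6: ['fast'] (min_width=4, slack=6)
Line 7: ['forest'] (min_width=6, slack=4)
Line 8: ['early'] (min_width=5, slack=5)
Line 9: ['bright'] (min_width=6, slack=4)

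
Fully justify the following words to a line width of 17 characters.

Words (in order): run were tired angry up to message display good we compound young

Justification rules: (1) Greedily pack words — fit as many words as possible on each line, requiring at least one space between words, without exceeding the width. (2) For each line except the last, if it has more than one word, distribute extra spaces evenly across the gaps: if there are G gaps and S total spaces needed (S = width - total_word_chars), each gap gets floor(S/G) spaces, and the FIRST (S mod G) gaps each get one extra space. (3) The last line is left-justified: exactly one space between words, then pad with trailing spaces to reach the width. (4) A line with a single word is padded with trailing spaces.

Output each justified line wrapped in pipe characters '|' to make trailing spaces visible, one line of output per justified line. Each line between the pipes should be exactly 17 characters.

Line 1: ['run', 'were', 'tired'] (min_width=14, slack=3)
Line 2: ['angry', 'up', 'to'] (min_width=11, slack=6)
Line 3: ['message', 'display'] (min_width=15, slack=2)
Line 4: ['good', 'we', 'compound'] (min_width=16, slack=1)
Line 5: ['young'] (min_width=5, slack=12)

Answer: |run   were  tired|
|angry    up    to|
|message   display|
|good  we compound|
|young            |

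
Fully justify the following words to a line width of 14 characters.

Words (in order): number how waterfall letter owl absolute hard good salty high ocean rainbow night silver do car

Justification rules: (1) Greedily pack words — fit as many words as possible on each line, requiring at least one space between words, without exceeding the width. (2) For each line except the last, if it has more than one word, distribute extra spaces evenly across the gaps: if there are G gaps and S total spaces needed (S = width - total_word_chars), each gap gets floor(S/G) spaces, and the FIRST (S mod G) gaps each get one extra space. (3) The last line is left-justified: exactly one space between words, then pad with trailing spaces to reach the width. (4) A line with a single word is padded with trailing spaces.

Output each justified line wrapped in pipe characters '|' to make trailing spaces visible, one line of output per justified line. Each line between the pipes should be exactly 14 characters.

Answer: |number     how|
|waterfall     |
|letter     owl|
|absolute  hard|
|good     salty|
|high     ocean|
|rainbow  night|
|silver do car |

Derivation:
Line 1: ['number', 'how'] (min_width=10, slack=4)
Line 2: ['waterfall'] (min_width=9, slack=5)
Line 3: ['letter', 'owl'] (min_width=10, slack=4)
Line 4: ['absolute', 'hard'] (min_width=13, slack=1)
Line 5: ['good', 'salty'] (min_width=10, slack=4)
Line 6: ['high', 'ocean'] (min_width=10, slack=4)
Line 7: ['rainbow', 'night'] (min_width=13, slack=1)
Line 8: ['silver', 'do', 'car'] (min_width=13, slack=1)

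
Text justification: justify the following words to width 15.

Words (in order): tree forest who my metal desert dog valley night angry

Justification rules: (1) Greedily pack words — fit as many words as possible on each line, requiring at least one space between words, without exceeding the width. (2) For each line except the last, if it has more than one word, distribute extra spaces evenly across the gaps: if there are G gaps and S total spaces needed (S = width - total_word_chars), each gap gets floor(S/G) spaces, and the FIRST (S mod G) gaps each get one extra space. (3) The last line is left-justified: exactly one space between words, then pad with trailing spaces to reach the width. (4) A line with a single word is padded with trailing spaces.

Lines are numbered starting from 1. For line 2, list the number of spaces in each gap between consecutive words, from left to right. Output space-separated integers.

Line 1: ['tree', 'forest', 'who'] (min_width=15, slack=0)
Line 2: ['my', 'metal', 'desert'] (min_width=15, slack=0)
Line 3: ['dog', 'valley'] (min_width=10, slack=5)
Line 4: ['night', 'angry'] (min_width=11, slack=4)

Answer: 1 1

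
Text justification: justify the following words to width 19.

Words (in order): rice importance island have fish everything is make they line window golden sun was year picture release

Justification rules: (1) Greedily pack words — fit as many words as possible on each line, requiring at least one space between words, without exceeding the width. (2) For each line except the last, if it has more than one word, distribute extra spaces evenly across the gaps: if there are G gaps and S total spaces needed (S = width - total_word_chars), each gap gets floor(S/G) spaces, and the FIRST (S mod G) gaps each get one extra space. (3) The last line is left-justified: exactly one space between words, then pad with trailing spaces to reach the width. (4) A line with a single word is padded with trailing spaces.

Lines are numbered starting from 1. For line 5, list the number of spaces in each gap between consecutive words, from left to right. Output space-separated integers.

Line 1: ['rice', 'importance'] (min_width=15, slack=4)
Line 2: ['island', 'have', 'fish'] (min_width=16, slack=3)
Line 3: ['everything', 'is', 'make'] (min_width=18, slack=1)
Line 4: ['they', 'line', 'window'] (min_width=16, slack=3)
Line 5: ['golden', 'sun', 'was', 'year'] (min_width=19, slack=0)
Line 6: ['picture', 'release'] (min_width=15, slack=4)

Answer: 1 1 1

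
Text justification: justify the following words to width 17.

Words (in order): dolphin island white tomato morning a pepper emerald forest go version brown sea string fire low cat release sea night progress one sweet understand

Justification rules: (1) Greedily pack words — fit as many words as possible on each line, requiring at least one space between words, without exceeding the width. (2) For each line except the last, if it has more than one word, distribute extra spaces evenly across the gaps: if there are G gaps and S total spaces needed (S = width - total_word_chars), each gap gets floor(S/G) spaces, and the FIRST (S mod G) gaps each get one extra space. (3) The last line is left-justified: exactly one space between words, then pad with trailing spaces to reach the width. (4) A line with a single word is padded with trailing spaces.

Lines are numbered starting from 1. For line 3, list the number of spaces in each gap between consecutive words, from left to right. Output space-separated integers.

Answer: 2 1

Derivation:
Line 1: ['dolphin', 'island'] (min_width=14, slack=3)
Line 2: ['white', 'tomato'] (min_width=12, slack=5)
Line 3: ['morning', 'a', 'pepper'] (min_width=16, slack=1)
Line 4: ['emerald', 'forest', 'go'] (min_width=17, slack=0)
Line 5: ['version', 'brown', 'sea'] (min_width=17, slack=0)
Line 6: ['string', 'fire', 'low'] (min_width=15, slack=2)
Line 7: ['cat', 'release', 'sea'] (min_width=15, slack=2)
Line 8: ['night', 'progress'] (min_width=14, slack=3)
Line 9: ['one', 'sweet'] (min_width=9, slack=8)
Line 10: ['understand'] (min_width=10, slack=7)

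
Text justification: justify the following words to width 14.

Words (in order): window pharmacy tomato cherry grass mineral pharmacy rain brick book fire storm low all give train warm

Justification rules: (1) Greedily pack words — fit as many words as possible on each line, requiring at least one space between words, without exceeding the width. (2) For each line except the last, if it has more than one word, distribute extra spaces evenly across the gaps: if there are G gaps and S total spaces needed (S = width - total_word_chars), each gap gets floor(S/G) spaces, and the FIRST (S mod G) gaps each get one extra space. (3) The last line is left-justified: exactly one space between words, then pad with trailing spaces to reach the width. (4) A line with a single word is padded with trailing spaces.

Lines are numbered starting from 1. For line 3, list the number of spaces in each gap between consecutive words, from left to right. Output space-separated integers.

Line 1: ['window'] (min_width=6, slack=8)
Line 2: ['pharmacy'] (min_width=8, slack=6)
Line 3: ['tomato', 'cherry'] (min_width=13, slack=1)
Line 4: ['grass', 'mineral'] (min_width=13, slack=1)
Line 5: ['pharmacy', 'rain'] (min_width=13, slack=1)
Line 6: ['brick', 'book'] (min_width=10, slack=4)
Line 7: ['fire', 'storm', 'low'] (min_width=14, slack=0)
Line 8: ['all', 'give', 'train'] (min_width=14, slack=0)
Line 9: ['warm'] (min_width=4, slack=10)

Answer: 2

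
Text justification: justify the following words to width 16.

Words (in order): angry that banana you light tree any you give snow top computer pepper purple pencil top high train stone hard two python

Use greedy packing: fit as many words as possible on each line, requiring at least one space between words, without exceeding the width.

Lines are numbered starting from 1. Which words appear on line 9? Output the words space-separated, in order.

Line 1: ['angry', 'that'] (min_width=10, slack=6)
Line 2: ['banana', 'you', 'light'] (min_width=16, slack=0)
Line 3: ['tree', 'any', 'you'] (min_width=12, slack=4)
Line 4: ['give', 'snow', 'top'] (min_width=13, slack=3)
Line 5: ['computer', 'pepper'] (min_width=15, slack=1)
Line 6: ['purple', 'pencil'] (min_width=13, slack=3)
Line 7: ['top', 'high', 'train'] (min_width=14, slack=2)
Line 8: ['stone', 'hard', 'two'] (min_width=14, slack=2)
Line 9: ['python'] (min_width=6, slack=10)

Answer: python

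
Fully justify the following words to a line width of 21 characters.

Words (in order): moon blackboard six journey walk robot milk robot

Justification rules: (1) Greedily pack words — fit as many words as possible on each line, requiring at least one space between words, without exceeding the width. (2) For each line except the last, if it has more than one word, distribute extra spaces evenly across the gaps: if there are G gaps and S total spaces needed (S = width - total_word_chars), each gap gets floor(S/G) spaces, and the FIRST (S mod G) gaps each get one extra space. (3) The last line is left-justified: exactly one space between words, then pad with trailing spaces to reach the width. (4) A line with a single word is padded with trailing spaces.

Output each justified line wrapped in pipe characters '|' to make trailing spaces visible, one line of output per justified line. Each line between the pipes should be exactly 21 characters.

Answer: |moon  blackboard  six|
|journey   walk  robot|
|milk robot           |

Derivation:
Line 1: ['moon', 'blackboard', 'six'] (min_width=19, slack=2)
Line 2: ['journey', 'walk', 'robot'] (min_width=18, slack=3)
Line 3: ['milk', 'robot'] (min_width=10, slack=11)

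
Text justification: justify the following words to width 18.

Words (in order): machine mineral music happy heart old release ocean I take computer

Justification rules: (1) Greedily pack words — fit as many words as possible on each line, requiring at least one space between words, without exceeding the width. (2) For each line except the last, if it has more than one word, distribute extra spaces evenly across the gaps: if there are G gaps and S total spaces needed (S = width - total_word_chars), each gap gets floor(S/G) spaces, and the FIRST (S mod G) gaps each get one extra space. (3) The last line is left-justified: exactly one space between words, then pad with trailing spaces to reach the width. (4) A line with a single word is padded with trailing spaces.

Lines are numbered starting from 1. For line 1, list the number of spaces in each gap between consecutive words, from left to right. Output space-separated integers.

Answer: 4

Derivation:
Line 1: ['machine', 'mineral'] (min_width=15, slack=3)
Line 2: ['music', 'happy', 'heart'] (min_width=17, slack=1)
Line 3: ['old', 'release', 'ocean'] (min_width=17, slack=1)
Line 4: ['I', 'take', 'computer'] (min_width=15, slack=3)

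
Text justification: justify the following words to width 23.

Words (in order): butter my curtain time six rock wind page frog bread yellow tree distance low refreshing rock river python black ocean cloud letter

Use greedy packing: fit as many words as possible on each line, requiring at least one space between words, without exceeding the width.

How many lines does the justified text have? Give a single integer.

Line 1: ['butter', 'my', 'curtain', 'time'] (min_width=22, slack=1)
Line 2: ['six', 'rock', 'wind', 'page', 'frog'] (min_width=23, slack=0)
Line 3: ['bread', 'yellow', 'tree'] (min_width=17, slack=6)
Line 4: ['distance', 'low', 'refreshing'] (min_width=23, slack=0)
Line 5: ['rock', 'river', 'python', 'black'] (min_width=23, slack=0)
Line 6: ['ocean', 'cloud', 'letter'] (min_width=18, slack=5)
Total lines: 6

Answer: 6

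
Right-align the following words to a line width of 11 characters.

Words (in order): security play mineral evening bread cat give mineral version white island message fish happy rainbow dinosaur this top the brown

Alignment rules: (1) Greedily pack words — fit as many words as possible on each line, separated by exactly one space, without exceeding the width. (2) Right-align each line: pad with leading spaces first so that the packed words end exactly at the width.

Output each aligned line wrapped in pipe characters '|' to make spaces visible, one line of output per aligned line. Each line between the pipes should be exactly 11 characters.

Answer: |   security|
|       play|
|    mineral|
|    evening|
|  bread cat|
|       give|
|    mineral|
|    version|
|      white|
|     island|
|    message|
| fish happy|
|    rainbow|
|   dinosaur|
|   this top|
|  the brown|

Derivation:
Line 1: ['security'] (min_width=8, slack=3)
Line 2: ['play'] (min_width=4, slack=7)
Line 3: ['mineral'] (min_width=7, slack=4)
Line 4: ['evening'] (min_width=7, slack=4)
Line 5: ['bread', 'cat'] (min_width=9, slack=2)
Line 6: ['give'] (min_width=4, slack=7)
Line 7: ['mineral'] (min_width=7, slack=4)
Line 8: ['version'] (min_width=7, slack=4)
Line 9: ['white'] (min_width=5, slack=6)
Line 10: ['island'] (min_width=6, slack=5)
Line 11: ['message'] (min_width=7, slack=4)
Line 12: ['fish', 'happy'] (min_width=10, slack=1)
Line 13: ['rainbow'] (min_width=7, slack=4)
Line 14: ['dinosaur'] (min_width=8, slack=3)
Line 15: ['this', 'top'] (min_width=8, slack=3)
Line 16: ['the', 'brown'] (min_width=9, slack=2)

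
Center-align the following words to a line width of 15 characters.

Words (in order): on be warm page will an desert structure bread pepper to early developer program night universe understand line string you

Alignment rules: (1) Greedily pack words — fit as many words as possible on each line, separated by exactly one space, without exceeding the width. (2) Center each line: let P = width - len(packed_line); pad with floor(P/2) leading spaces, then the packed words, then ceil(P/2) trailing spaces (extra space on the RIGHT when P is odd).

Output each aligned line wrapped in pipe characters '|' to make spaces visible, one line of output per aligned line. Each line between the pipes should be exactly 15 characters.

Answer: |on be warm page|
|will an desert |
|structure bread|
|pepper to early|
|   developer   |
| program night |
|   universe    |
|understand line|
|  string you   |

Derivation:
Line 1: ['on', 'be', 'warm', 'page'] (min_width=15, slack=0)
Line 2: ['will', 'an', 'desert'] (min_width=14, slack=1)
Line 3: ['structure', 'bread'] (min_width=15, slack=0)
Line 4: ['pepper', 'to', 'early'] (min_width=15, slack=0)
Line 5: ['developer'] (min_width=9, slack=6)
Line 6: ['program', 'night'] (min_width=13, slack=2)
Line 7: ['universe'] (min_width=8, slack=7)
Line 8: ['understand', 'line'] (min_width=15, slack=0)
Line 9: ['string', 'you'] (min_width=10, slack=5)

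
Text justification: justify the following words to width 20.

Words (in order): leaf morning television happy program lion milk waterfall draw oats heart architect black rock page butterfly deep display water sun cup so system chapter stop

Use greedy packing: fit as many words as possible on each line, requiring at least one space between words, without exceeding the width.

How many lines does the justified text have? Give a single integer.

Line 1: ['leaf', 'morning'] (min_width=12, slack=8)
Line 2: ['television', 'happy'] (min_width=16, slack=4)
Line 3: ['program', 'lion', 'milk'] (min_width=17, slack=3)
Line 4: ['waterfall', 'draw', 'oats'] (min_width=19, slack=1)
Line 5: ['heart', 'architect'] (min_width=15, slack=5)
Line 6: ['black', 'rock', 'page'] (min_width=15, slack=5)
Line 7: ['butterfly', 'deep'] (min_width=14, slack=6)
Line 8: ['display', 'water', 'sun'] (min_width=17, slack=3)
Line 9: ['cup', 'so', 'system'] (min_width=13, slack=7)
Line 10: ['chapter', 'stop'] (min_width=12, slack=8)
Total lines: 10

Answer: 10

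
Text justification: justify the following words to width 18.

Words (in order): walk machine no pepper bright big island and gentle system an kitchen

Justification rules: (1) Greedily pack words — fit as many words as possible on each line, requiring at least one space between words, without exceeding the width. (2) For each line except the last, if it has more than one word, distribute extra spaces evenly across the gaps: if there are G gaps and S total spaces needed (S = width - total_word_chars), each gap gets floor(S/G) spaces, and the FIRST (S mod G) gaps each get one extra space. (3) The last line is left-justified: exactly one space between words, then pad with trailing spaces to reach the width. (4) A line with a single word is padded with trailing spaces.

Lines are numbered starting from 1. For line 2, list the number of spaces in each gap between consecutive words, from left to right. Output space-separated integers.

Line 1: ['walk', 'machine', 'no'] (min_width=15, slack=3)
Line 2: ['pepper', 'bright', 'big'] (min_width=17, slack=1)
Line 3: ['island', 'and', 'gentle'] (min_width=17, slack=1)
Line 4: ['system', 'an', 'kitchen'] (min_width=17, slack=1)

Answer: 2 1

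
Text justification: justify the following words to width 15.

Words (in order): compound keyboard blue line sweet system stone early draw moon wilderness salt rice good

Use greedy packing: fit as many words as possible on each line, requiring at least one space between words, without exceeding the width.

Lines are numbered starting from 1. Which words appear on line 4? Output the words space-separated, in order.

Answer: system stone

Derivation:
Line 1: ['compound'] (min_width=8, slack=7)
Line 2: ['keyboard', 'blue'] (min_width=13, slack=2)
Line 3: ['line', 'sweet'] (min_width=10, slack=5)
Line 4: ['system', 'stone'] (min_width=12, slack=3)
Line 5: ['early', 'draw', 'moon'] (min_width=15, slack=0)
Line 6: ['wilderness', 'salt'] (min_width=15, slack=0)
Line 7: ['rice', 'good'] (min_width=9, slack=6)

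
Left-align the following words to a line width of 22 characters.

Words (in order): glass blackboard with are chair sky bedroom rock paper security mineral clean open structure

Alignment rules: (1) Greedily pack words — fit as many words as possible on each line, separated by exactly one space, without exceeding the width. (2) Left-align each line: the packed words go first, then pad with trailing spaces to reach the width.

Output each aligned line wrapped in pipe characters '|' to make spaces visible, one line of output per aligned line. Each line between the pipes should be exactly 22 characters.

Line 1: ['glass', 'blackboard', 'with'] (min_width=21, slack=1)
Line 2: ['are', 'chair', 'sky', 'bedroom'] (min_width=21, slack=1)
Line 3: ['rock', 'paper', 'security'] (min_width=19, slack=3)
Line 4: ['mineral', 'clean', 'open'] (min_width=18, slack=4)
Line 5: ['structure'] (min_width=9, slack=13)

Answer: |glass blackboard with |
|are chair sky bedroom |
|rock paper security   |
|mineral clean open    |
|structure             |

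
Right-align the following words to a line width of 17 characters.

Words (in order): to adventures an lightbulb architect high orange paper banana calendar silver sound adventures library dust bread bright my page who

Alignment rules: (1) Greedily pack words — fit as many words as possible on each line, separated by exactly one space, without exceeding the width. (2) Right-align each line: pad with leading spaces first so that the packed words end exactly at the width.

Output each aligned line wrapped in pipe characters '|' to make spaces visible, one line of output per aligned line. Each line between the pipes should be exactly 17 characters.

Line 1: ['to', 'adventures', 'an'] (min_width=16, slack=1)
Line 2: ['lightbulb'] (min_width=9, slack=8)
Line 3: ['architect', 'high'] (min_width=14, slack=3)
Line 4: ['orange', 'paper'] (min_width=12, slack=5)
Line 5: ['banana', 'calendar'] (min_width=15, slack=2)
Line 6: ['silver', 'sound'] (min_width=12, slack=5)
Line 7: ['adventures'] (min_width=10, slack=7)
Line 8: ['library', 'dust'] (min_width=12, slack=5)
Line 9: ['bread', 'bright', 'my'] (min_width=15, slack=2)
Line 10: ['page', 'who'] (min_width=8, slack=9)

Answer: | to adventures an|
|        lightbulb|
|   architect high|
|     orange paper|
|  banana calendar|
|     silver sound|
|       adventures|
|     library dust|
|  bread bright my|
|         page who|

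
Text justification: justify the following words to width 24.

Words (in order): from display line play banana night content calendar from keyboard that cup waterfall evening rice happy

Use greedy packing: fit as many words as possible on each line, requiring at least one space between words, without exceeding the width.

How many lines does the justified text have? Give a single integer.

Answer: 5

Derivation:
Line 1: ['from', 'display', 'line', 'play'] (min_width=22, slack=2)
Line 2: ['banana', 'night', 'content'] (min_width=20, slack=4)
Line 3: ['calendar', 'from', 'keyboard'] (min_width=22, slack=2)
Line 4: ['that', 'cup', 'waterfall'] (min_width=18, slack=6)
Line 5: ['evening', 'rice', 'happy'] (min_width=18, slack=6)
Total lines: 5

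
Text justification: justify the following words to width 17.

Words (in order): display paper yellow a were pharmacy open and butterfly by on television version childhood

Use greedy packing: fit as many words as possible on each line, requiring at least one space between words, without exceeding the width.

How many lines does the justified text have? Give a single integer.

Line 1: ['display', 'paper'] (min_width=13, slack=4)
Line 2: ['yellow', 'a', 'were'] (min_width=13, slack=4)
Line 3: ['pharmacy', 'open', 'and'] (min_width=17, slack=0)
Line 4: ['butterfly', 'by', 'on'] (min_width=15, slack=2)
Line 5: ['television'] (min_width=10, slack=7)
Line 6: ['version', 'childhood'] (min_width=17, slack=0)
Total lines: 6

Answer: 6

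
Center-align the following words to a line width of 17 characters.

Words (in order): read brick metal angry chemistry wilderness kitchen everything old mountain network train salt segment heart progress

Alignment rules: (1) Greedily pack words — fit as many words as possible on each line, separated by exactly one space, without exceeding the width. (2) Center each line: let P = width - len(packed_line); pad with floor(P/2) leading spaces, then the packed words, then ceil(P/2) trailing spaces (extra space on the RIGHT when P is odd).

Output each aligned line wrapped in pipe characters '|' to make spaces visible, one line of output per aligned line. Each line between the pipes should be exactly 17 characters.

Line 1: ['read', 'brick', 'metal'] (min_width=16, slack=1)
Line 2: ['angry', 'chemistry'] (min_width=15, slack=2)
Line 3: ['wilderness'] (min_width=10, slack=7)
Line 4: ['kitchen'] (min_width=7, slack=10)
Line 5: ['everything', 'old'] (min_width=14, slack=3)
Line 6: ['mountain', 'network'] (min_width=16, slack=1)
Line 7: ['train', 'salt'] (min_width=10, slack=7)
Line 8: ['segment', 'heart'] (min_width=13, slack=4)
Line 9: ['progress'] (min_width=8, slack=9)

Answer: |read brick metal |
| angry chemistry |
|   wilderness    |
|     kitchen     |
| everything old  |
|mountain network |
|   train salt    |
|  segment heart  |
|    progress     |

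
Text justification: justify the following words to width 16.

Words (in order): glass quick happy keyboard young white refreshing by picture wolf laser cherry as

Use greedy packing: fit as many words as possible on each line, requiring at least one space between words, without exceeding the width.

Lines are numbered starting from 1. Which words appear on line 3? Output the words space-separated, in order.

Answer: young white

Derivation:
Line 1: ['glass', 'quick'] (min_width=11, slack=5)
Line 2: ['happy', 'keyboard'] (min_width=14, slack=2)
Line 3: ['young', 'white'] (min_width=11, slack=5)
Line 4: ['refreshing', 'by'] (min_width=13, slack=3)
Line 5: ['picture', 'wolf'] (min_width=12, slack=4)
Line 6: ['laser', 'cherry', 'as'] (min_width=15, slack=1)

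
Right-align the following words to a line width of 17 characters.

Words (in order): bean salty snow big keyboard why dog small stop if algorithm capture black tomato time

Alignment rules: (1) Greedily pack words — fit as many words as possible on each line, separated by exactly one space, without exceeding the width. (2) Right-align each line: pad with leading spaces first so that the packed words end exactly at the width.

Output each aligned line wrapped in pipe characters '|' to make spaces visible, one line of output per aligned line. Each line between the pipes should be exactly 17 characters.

Line 1: ['bean', 'salty', 'snow'] (min_width=15, slack=2)
Line 2: ['big', 'keyboard', 'why'] (min_width=16, slack=1)
Line 3: ['dog', 'small', 'stop', 'if'] (min_width=17, slack=0)
Line 4: ['algorithm', 'capture'] (min_width=17, slack=0)
Line 5: ['black', 'tomato', 'time'] (min_width=17, slack=0)

Answer: |  bean salty snow|
| big keyboard why|
|dog small stop if|
|algorithm capture|
|black tomato time|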